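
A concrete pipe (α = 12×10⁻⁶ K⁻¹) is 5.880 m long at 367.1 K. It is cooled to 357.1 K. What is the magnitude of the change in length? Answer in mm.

|ΔT| = |357.1 − 367.1| = 10.0 K
ΔL = αL₀ΔT = (12×10⁻⁶)(5.880)(10.0) = 7.06×10⁻⁴ m

ΔL = 0.706 mm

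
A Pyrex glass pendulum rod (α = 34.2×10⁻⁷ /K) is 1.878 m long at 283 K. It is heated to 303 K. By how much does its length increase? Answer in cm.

ΔL = 0.0128 cm

|ΔT| = |303 − 283| = 20 K
ΔL = αL₀ΔT = (34.2×10⁻⁷)(1.878)(20) = 1.28×10⁻⁴ m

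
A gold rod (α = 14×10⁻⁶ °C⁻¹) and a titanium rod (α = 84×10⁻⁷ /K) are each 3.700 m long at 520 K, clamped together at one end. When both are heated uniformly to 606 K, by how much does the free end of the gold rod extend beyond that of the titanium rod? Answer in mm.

ΔT = 86 K
gold: ΔL = 14×10⁻⁶ × 3.700 m × 86 = 4.4548×10⁻³ m = 4.4548 mm
titanium: ΔL = 84×10⁻⁷ × 3.700 m × 86 = 2.6729×10⁻³ m = 2.6729 mm
difference = 4.4548 − 2.6729 = 1.7819 mm

1.78 mm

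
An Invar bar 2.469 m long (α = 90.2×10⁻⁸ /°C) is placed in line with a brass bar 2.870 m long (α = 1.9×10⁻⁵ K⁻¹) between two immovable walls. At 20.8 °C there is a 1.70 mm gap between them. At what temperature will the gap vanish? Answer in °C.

T = 50.8 °C

Gap closes when ΔL₁ + ΔL₂ = 1.70 mm = 1.70×10⁻³ m
(α₁L₁ + α₂L₂)ΔT = g
α₁L₁ + α₂L₂ = 90.2×10⁻⁸×2.469 + 1.9×10⁻⁵×2.870 = 5.6757038×10⁻⁵ m/K
ΔT = 1.70×10⁻³ / 5.6757038×10⁻⁵ = 29.952 K
T = 20.8 + 29.952 = 50.752 °C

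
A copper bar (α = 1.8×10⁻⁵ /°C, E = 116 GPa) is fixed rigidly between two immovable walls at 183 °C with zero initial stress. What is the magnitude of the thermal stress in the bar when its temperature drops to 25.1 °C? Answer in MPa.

Fully constrained: the free strain ε = αΔT is blocked, so σ = Eε = EαΔT.
|ΔT| = 157.9 K
σ = 116×10⁹ × 1.8×10⁻⁵ × 157.9 = 3.30×10⁸ Pa

σ = 330 MPa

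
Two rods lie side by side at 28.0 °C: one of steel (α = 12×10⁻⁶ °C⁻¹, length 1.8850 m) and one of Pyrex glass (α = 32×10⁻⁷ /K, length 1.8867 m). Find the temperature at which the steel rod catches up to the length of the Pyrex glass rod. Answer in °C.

Equal length when α₁L₁ΔT − α₂L₂ΔT = L₂ − L₁ = 1.70×10⁻³ m
α₁L₁ = 2.262×10⁻⁵, α₂L₂ = 6.03744×10⁻⁶ → Δ(αL) = 1.658256×10⁻⁵ m/K
ΔT = 1.70×10⁻³ / 1.658256×10⁻⁵ = 102.517 K, so T = 28.0 + 102.517 = 130.517 °C

T = 130.5 °C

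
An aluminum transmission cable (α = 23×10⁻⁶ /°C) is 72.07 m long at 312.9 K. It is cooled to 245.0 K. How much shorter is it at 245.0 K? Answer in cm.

|ΔT| = |245.0 − 312.9| = 67.9 K
ΔL = αL₀ΔT = (23×10⁻⁶)(72.07)(67.9) = 1.13×10⁻¹ m

ΔL = 11.3 cm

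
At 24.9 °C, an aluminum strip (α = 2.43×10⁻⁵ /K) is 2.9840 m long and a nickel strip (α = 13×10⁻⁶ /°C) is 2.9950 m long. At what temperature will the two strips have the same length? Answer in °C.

L₁(1 + α₁ΔT) = L₂(1 + α₂ΔT) ⇒ ΔT = (L₂ − L₁)/(α₁L₁ − α₂L₂)
L₂ − L₁ = 2.9950 − 2.9840 = 1.10×10⁻² m
α₁L₁ − α₂L₂ = 2.43×10⁻⁵×2.9840 − 13×10⁻⁶×2.9950 = 3.35762×10⁻⁵ m/K
ΔT = 1.10×10⁻² / 3.35762×10⁻⁵ = 327.613 K
T = 24.9 + 327.613 = 352.513 °C

T = 352.5 °C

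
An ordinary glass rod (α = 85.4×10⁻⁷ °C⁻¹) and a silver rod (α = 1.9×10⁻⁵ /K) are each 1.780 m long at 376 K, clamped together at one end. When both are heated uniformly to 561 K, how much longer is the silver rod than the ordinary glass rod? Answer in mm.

ΔT = 185 K
ordinary glass: ΔL = 85.4×10⁻⁷ × 1.780 m × 185 = 2.8122×10⁻³ m = 2.8122 mm
silver: ΔL = 1.9×10⁻⁵ × 1.780 m × 185 = 6.2567×10⁻³ m = 6.2567 mm
difference = 6.2567 − 2.8122 = 3.4445 mm

3.44 mm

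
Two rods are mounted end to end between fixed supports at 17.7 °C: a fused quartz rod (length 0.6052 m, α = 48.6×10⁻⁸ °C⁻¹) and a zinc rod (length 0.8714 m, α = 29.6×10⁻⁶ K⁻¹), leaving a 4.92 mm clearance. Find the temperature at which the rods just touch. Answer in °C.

T = 206 °C

Gap closes when ΔL₁ + ΔL₂ = 4.92 mm = 4.92×10⁻³ m
(α₁L₁ + α₂L₂)ΔT = g
α₁L₁ + α₂L₂ = 48.6×10⁻⁸×0.6052 + 29.6×10⁻⁶×0.8714 = 2.60875672×10⁻⁵ m/K
ΔT = 4.92×10⁻³ / 2.60875672×10⁻⁵ = 188.60 K
T = 17.7 + 188.60 = 206.30 °C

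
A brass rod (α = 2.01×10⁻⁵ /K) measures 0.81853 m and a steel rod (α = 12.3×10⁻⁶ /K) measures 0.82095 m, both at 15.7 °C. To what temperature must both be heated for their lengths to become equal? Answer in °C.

T = 396.5 °C

Equal length when α₁L₁ΔT − α₂L₂ΔT = L₂ − L₁ = 2.42×10⁻³ m
α₁L₁ = 1.6452453×10⁻⁵, α₂L₂ = 1.0097685×10⁻⁵ → Δ(αL) = 6.354768×10⁻⁶ m/K
ΔT = 2.42×10⁻³ / 6.354768×10⁻⁶ = 380.816 K, so T = 15.7 + 380.816 = 396.516 °C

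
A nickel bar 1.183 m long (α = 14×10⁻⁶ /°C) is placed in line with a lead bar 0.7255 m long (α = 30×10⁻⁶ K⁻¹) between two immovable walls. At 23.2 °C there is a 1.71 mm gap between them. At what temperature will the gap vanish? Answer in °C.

α₁L₁ = 1.6562×10⁻⁵ m/K, α₂L₂ = 2.1765×10⁻⁵ m/K → total 3.8327×10⁻⁵ m/K
ΔT = g/(α₁L₁+α₂L₂) = 1.71×10⁻³ / 3.8327×10⁻⁵ = 44.616 K
T = 23.2 + 44.616 = 67.816 °C

T = 67.8 °C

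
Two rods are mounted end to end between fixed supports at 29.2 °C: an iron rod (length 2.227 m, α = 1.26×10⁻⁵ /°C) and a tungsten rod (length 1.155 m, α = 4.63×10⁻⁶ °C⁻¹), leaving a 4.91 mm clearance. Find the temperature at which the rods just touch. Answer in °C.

T = 176 °C

Gap closes when ΔL₁ + ΔL₂ = 4.91 mm = 4.91×10⁻³ m
(α₁L₁ + α₂L₂)ΔT = g
α₁L₁ + α₂L₂ = 1.26×10⁻⁵×2.227 + 4.63×10⁻⁶×1.155 = 3.340785×10⁻⁵ m/K
ΔT = 4.91×10⁻³ / 3.340785×10⁻⁵ = 146.97 K
T = 29.2 + 146.97 = 176.17 °C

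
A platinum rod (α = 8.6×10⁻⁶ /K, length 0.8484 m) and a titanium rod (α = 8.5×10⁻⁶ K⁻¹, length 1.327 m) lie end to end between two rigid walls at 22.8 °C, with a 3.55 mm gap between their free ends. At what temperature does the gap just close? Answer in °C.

α₁L₁ = 7.29624×10⁻⁶ m/K, α₂L₂ = 1.12795×10⁻⁵ m/K → total 1.857574×10⁻⁵ m/K
ΔT = g/(α₁L₁+α₂L₂) = 3.55×10⁻³ / 1.857574×10⁻⁵ = 191.11 K
T = 22.8 + 191.11 = 213.91 °C

T = 214 °C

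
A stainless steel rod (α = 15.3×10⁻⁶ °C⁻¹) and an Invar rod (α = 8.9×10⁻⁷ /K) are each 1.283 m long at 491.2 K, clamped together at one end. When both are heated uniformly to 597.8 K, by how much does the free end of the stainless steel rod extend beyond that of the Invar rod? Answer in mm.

1.97 mm

ΔT = 106.6 K
stainless steel: ΔL = 15.3×10⁻⁶ × 1.283 m × 106.6 = 2.0925×10⁻³ m = 2.0925 mm
Invar: ΔL = 8.9×10⁻⁷ × 1.283 m × 106.6 = 1.2172×10⁻⁴ m = 0.12172 mm
difference = 2.0925 − 0.12172 = 1.97078 mm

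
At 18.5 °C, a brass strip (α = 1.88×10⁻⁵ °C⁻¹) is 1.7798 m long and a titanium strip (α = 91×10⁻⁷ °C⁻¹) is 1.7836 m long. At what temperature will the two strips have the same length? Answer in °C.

T = 239.1 °C

Equal length when α₁L₁ΔT − α₂L₂ΔT = L₂ − L₁ = 3.80×10⁻³ m
α₁L₁ = 3.346024×10⁻⁵, α₂L₂ = 1.623076×10⁻⁵ → Δ(αL) = 1.722948×10⁻⁵ m/K
ΔT = 3.80×10⁻³ / 1.722948×10⁻⁵ = 220.552 K, so T = 18.5 + 220.552 = 239.052 °C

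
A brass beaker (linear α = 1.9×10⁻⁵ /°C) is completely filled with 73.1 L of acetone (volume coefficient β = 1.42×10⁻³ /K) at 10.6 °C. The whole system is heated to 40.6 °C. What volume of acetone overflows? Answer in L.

The beaker also expands: β_container ≈ 3α = 5.7×10⁻⁵ /K
Net overflow = V₀(β_liq − 3α_cont)ΔT
β − 3α = 1.42×10⁻³ − 5.7×10⁻⁵ = 1.363×10⁻³ /K; ΔT = 30.0 K
ΔV = 73.1 × 1.363×10⁻³ × 30.0 = 2.99 L

2.99 L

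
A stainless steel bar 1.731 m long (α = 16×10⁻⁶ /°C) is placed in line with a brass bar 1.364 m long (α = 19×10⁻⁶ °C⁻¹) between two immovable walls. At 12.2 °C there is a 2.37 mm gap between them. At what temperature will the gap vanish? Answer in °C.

α₁L₁ = 2.7696×10⁻⁵ m/K, α₂L₂ = 2.5916×10⁻⁵ m/K → total 5.3612×10⁻⁵ m/K
ΔT = g/(α₁L₁+α₂L₂) = 2.37×10⁻³ / 5.3612×10⁻⁵ = 44.207 K
T = 12.2 + 44.207 = 56.407 °C

T = 56.4 °C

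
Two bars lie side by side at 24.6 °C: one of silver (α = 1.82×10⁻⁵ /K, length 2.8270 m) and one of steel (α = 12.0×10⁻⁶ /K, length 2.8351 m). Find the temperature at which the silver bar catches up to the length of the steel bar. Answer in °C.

Equal length when α₁L₁ΔT − α₂L₂ΔT = L₂ − L₁ = 8.10×10⁻³ m
α₁L₁ = 5.14514×10⁻⁵, α₂L₂ = 3.40212×10⁻⁵ → Δ(αL) = 1.74302×10⁻⁵ m/K
ΔT = 8.10×10⁻³ / 1.74302×10⁻⁵ = 464.711 K, so T = 24.6 + 464.711 = 489.311 °C

T = 489.3 °C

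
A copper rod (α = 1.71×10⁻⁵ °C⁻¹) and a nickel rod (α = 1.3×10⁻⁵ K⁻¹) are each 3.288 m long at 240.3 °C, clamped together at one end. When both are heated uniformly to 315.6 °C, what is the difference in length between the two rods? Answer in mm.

ΔT = 75.3 K
copper: ΔL = 1.71×10⁻⁵ × 3.288 m × 75.3 = 4.2337×10⁻³ m = 4.2337 mm
nickel: ΔL = 1.3×10⁻⁵ × 3.288 m × 75.3 = 3.2186×10⁻³ m = 3.2186 mm
difference = 4.2337 − 3.2186 = 1.0151 mm

1.02 mm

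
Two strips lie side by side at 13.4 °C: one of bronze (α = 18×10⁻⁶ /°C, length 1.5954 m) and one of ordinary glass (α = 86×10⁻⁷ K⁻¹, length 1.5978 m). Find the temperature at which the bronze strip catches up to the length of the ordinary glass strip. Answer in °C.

T = 173.7 °C

Equal length when α₁L₁ΔT − α₂L₂ΔT = L₂ − L₁ = 2.40×10⁻³ m
α₁L₁ = 2.87172×10⁻⁵, α₂L₂ = 1.374108×10⁻⁵ → Δ(αL) = 1.497612×10⁻⁵ m/K
ΔT = 2.40×10⁻³ / 1.497612×10⁻⁵ = 160.255 K, so T = 13.4 + 160.255 = 173.655 °C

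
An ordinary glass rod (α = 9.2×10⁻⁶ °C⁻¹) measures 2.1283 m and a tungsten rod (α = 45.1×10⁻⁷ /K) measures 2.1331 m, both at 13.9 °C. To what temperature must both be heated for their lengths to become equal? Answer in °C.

L₁(1 + α₁ΔT) = L₂(1 + α₂ΔT) ⇒ ΔT = (L₂ − L₁)/(α₁L₁ − α₂L₂)
L₂ − L₁ = 2.1331 − 2.1283 = 4.80×10⁻³ m
α₁L₁ − α₂L₂ = 9.2×10⁻⁶×2.1283 − 45.1×10⁻⁷×2.1331 = 9.960079×10⁻⁶ m/K
ΔT = 4.80×10⁻³ / 9.960079×10⁻⁶ = 481.924 K
T = 13.9 + 481.924 = 495.824 °C

T = 495.8 °C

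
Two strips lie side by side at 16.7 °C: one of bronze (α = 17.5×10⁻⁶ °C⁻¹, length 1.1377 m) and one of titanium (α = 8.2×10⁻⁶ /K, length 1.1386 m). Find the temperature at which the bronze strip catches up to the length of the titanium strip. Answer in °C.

T = 101.8 °C

Equal length when α₁L₁ΔT − α₂L₂ΔT = L₂ − L₁ = 9.00×10⁻⁴ m
α₁L₁ = 1.990975×10⁻⁵, α₂L₂ = 9.33652×10⁻⁶ → Δ(αL) = 1.057323×10⁻⁵ m/K
ΔT = 9.00×10⁻⁴ / 1.057323×10⁻⁵ = 85.121 K, so T = 16.7 + 85.121 = 101.821 °C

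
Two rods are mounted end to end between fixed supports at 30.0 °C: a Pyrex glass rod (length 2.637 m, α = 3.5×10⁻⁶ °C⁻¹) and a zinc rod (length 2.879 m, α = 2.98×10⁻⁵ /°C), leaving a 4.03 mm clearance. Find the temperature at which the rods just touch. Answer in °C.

T = 72.4 °C

α₁L₁ = 9.2295×10⁻⁶ m/K, α₂L₂ = 8.57942×10⁻⁵ m/K → total 9.50237×10⁻⁵ m/K
ΔT = g/(α₁L₁+α₂L₂) = 4.03×10⁻³ / 9.50237×10⁻⁵ = 42.410 K
T = 30.0 + 42.410 = 72.410 °C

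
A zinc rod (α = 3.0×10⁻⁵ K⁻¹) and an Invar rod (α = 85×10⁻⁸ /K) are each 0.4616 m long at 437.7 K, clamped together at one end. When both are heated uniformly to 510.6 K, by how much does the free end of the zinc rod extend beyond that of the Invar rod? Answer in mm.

0.981 mm

ΔT = 72.9 K
zinc: ΔL = 3.0×10⁻⁵ × 0.4616 m × 72.9 = 1.0095×10⁻³ m = 1.0095 mm
Invar: ΔL = 85×10⁻⁸ × 0.4616 m × 72.9 = 2.8603×10⁻⁵ m = 0.028603 mm
difference = 1.0095 − 0.028603 = 0.980897 mm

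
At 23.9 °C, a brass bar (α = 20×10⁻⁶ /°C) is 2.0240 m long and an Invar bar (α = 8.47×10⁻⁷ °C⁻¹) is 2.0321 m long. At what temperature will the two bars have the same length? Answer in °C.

T = 232.9 °C

L₁(1 + α₁ΔT) = L₂(1 + α₂ΔT) ⇒ ΔT = (L₂ − L₁)/(α₁L₁ − α₂L₂)
L₂ − L₁ = 2.0321 − 2.0240 = 8.10×10⁻³ m
α₁L₁ − α₂L₂ = 20×10⁻⁶×2.0240 − 8.47×10⁻⁷×2.0321 = 3.87588113×10⁻⁵ m/K
ΔT = 8.10×10⁻³ / 3.87588113×10⁻⁵ = 208.985 K
T = 23.9 + 208.985 = 232.885 °C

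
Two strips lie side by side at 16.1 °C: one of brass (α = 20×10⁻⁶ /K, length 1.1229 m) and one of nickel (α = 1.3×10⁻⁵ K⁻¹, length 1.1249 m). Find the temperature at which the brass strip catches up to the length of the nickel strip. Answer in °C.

L₁(1 + α₁ΔT) = L₂(1 + α₂ΔT) ⇒ ΔT = (L₂ − L₁)/(α₁L₁ − α₂L₂)
L₂ − L₁ = 1.1249 − 1.1229 = 2.00×10⁻³ m
α₁L₁ − α₂L₂ = 20×10⁻⁶×1.1229 − 1.3×10⁻⁵×1.1249 = 7.8343×10⁻⁶ m/K
ΔT = 2.00×10⁻³ / 7.8343×10⁻⁶ = 255.288 K
T = 16.1 + 255.288 = 271.388 °C

T = 271.4 °C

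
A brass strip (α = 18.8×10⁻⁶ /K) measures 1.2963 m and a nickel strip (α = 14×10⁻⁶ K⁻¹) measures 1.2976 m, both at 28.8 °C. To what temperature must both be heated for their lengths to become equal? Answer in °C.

T = 238.3 °C

Equal length when α₁L₁ΔT − α₂L₂ΔT = L₂ − L₁ = 1.30×10⁻³ m
α₁L₁ = 2.437044×10⁻⁵, α₂L₂ = 1.81664×10⁻⁵ → Δ(αL) = 6.20404×10⁻⁶ m/K
ΔT = 1.30×10⁻³ / 6.20404×10⁻⁶ = 209.541 K, so T = 28.8 + 209.541 = 238.341 °C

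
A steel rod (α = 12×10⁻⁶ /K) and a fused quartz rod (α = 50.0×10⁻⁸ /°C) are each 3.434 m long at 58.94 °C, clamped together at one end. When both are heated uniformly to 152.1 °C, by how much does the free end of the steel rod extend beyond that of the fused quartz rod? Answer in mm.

3.68 mm

ΔT = 93.16 K
steel: ΔL = 12×10⁻⁶ × 3.434 m × 93.16 = 3.8389×10⁻³ m = 3.8389 mm
fused quartz: ΔL = 50.0×10⁻⁸ × 3.434 m × 93.16 = 1.5996×10⁻⁴ m = 0.15996 mm
difference = 3.8389 − 0.15996 = 3.67894 mm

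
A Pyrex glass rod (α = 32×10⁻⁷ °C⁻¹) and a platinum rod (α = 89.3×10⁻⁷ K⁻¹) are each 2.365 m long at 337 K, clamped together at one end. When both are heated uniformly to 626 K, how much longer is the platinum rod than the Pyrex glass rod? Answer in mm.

ΔT = 289 K
Pyrex glass: ΔL = 32×10⁻⁷ × 2.365 m × 289 = 2.1872×10⁻³ m = 2.1872 mm
platinum: ΔL = 89.3×10⁻⁷ × 2.365 m × 289 = 6.1035×10⁻³ m = 6.1035 mm
difference = 6.1035 − 2.1872 = 3.9163 mm

3.92 mm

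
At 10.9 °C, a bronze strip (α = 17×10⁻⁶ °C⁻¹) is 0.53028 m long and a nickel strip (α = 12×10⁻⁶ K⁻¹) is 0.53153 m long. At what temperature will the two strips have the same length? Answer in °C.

T = 485.0 °C

Equal length when α₁L₁ΔT − α₂L₂ΔT = L₂ − L₁ = 1.25×10⁻³ m
α₁L₁ = 9.01476×10⁻⁶, α₂L₂ = 6.37836×10⁻⁶ → Δ(αL) = 2.6364×10⁻⁶ m/K
ΔT = 1.25×10⁻³ / 2.6364×10⁻⁶ = 474.131 K, so T = 10.9 + 474.131 = 485.031 °C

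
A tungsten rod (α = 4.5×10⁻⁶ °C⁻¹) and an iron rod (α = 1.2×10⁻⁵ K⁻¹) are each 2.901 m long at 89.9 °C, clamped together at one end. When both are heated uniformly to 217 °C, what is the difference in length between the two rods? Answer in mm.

ΔT = 127.1 K
tungsten: ΔL = 4.5×10⁻⁶ × 2.901 m × 127.1 = 1.6592×10⁻³ m = 1.6592 mm
iron: ΔL = 1.2×10⁻⁵ × 2.901 m × 127.1 = 4.4246×10⁻³ m = 4.4246 mm
difference = 4.4246 − 1.6592 = 2.7654 mm

2.77 mm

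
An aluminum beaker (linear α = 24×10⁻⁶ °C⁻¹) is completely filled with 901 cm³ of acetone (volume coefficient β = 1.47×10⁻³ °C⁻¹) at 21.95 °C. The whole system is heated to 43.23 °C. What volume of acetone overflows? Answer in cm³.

26.8 cm³

The beaker also expands: β_container ≈ 3α = 7.2×10⁻⁵ /K
Net overflow = V₀(β_liq − 3α_cont)ΔT
β − 3α = 1.47×10⁻³ − 7.2×10⁻⁵ = 1.398×10⁻³ /K; ΔT = 21.28 K
ΔV = 901 × 1.398×10⁻³ × 21.28 = 26.8 cm³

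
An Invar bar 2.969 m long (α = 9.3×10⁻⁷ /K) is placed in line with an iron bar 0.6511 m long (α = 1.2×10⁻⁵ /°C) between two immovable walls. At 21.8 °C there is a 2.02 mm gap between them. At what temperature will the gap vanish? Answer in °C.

Gap closes when ΔL₁ + ΔL₂ = 2.02 mm = 2.02×10⁻³ m
(α₁L₁ + α₂L₂)ΔT = g
α₁L₁ + α₂L₂ = 9.3×10⁻⁷×2.969 + 1.2×10⁻⁵×0.6511 = 1.057437×10⁻⁵ m/K
ΔT = 2.02×10⁻³ / 1.057437×10⁻⁵ = 191.03 K
T = 21.8 + 191.03 = 212.83 °C

T = 213 °C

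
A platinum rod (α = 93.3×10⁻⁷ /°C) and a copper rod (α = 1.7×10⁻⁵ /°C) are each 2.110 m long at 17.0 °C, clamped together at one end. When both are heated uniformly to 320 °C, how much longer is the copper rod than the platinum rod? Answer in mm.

4.90 mm

ΔT = 303.0 K
platinum: ΔL = 93.3×10⁻⁷ × 2.110 m × 303.0 = 5.9649×10⁻³ m = 5.9649 mm
copper: ΔL = 1.7×10⁻⁵ × 2.110 m × 303.0 = 1.0869×10⁻² m = 10.869 mm
difference = 10.869 − 5.9649 = 4.9041 mm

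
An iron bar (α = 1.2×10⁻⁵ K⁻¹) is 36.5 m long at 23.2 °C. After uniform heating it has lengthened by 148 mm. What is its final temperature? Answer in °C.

T = 361 °C

ΔL = αL₀ΔT ⇒ ΔT = ΔL / (αL₀)
ΔT = 148×10⁻³ m / (1.2×10⁻⁵ × 36.5 m) = 337.90 K
T = 23.2 + 337.90 = 361.10 °C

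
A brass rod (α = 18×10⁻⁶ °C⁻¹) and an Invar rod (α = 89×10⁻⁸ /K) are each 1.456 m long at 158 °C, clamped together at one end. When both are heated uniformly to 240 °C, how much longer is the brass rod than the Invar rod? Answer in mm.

ΔT = 82 K
brass: ΔL = 18×10⁻⁶ × 1.456 m × 82 = 2.1491×10⁻³ m = 2.1491 mm
Invar: ΔL = 89×10⁻⁸ × 1.456 m × 82 = 1.0626×10⁻⁴ m = 0.10626 mm
difference = 2.1491 − 0.10626 = 2.04284 mm

2.04 mm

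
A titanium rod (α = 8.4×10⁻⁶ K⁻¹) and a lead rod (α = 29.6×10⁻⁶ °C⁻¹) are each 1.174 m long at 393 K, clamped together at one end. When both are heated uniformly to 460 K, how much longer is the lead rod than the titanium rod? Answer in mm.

ΔT = 67 K
titanium: ΔL = 8.4×10⁻⁶ × 1.174 m × 67 = 6.6073×10⁻⁴ m = 0.66073 mm
lead: ΔL = 29.6×10⁻⁶ × 1.174 m × 67 = 2.3283×10⁻³ m = 2.3283 mm
difference = 2.3283 − 0.66073 = 1.66757 mm

1.67 mm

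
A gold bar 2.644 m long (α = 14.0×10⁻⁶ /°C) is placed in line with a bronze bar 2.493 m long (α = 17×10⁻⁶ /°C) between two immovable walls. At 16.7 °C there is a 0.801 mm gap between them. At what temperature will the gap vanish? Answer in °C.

T = 26.8 °C

α₁L₁ = 3.7016×10⁻⁵ m/K, α₂L₂ = 4.2381×10⁻⁵ m/K → total 7.9397×10⁻⁵ m/K
ΔT = g/(α₁L₁+α₂L₂) = 8.01×10⁻⁴ / 7.9397×10⁻⁵ = 10.089 K
T = 16.7 + 10.089 = 26.789 °C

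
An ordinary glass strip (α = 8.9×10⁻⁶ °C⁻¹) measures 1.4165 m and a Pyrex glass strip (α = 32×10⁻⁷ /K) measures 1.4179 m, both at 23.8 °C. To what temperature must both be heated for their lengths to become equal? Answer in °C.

L₁(1 + α₁ΔT) = L₂(1 + α₂ΔT) ⇒ ΔT = (L₂ − L₁)/(α₁L₁ − α₂L₂)
L₂ − L₁ = 1.4179 − 1.4165 = 1.40×10⁻³ m
α₁L₁ − α₂L₂ = 8.9×10⁻⁶×1.4165 − 32×10⁻⁷×1.4179 = 8.06957×10⁻⁶ m/K
ΔT = 1.40×10⁻³ / 8.06957×10⁻⁶ = 173.491 K
T = 23.8 + 173.491 = 197.291 °C

T = 197.3 °C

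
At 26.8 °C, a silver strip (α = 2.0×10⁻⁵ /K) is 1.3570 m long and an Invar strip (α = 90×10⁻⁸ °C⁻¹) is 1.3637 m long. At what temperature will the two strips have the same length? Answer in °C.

Equal length when α₁L₁ΔT − α₂L₂ΔT = L₂ − L₁ = 6.70×10⁻³ m
α₁L₁ = 2.714×10⁻⁵, α₂L₂ = 1.22733×10⁻⁶ → Δ(αL) = 2.591267×10⁻⁵ m/K
ΔT = 6.70×10⁻³ / 2.591267×10⁻⁵ = 258.561 K, so T = 26.8 + 258.561 = 285.361 °C

T = 285.4 °C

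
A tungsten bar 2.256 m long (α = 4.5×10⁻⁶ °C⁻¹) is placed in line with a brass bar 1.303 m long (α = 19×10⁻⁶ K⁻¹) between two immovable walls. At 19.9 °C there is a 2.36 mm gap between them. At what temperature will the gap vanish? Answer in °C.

T = 87.5 °C

α₁L₁ = 1.0152×10⁻⁵ m/K, α₂L₂ = 2.4757×10⁻⁵ m/K → total 3.4909×10⁻⁵ m/K
ΔT = g/(α₁L₁+α₂L₂) = 2.36×10⁻³ / 3.4909×10⁻⁵ = 67.604 K
T = 19.9 + 67.604 = 87.504 °C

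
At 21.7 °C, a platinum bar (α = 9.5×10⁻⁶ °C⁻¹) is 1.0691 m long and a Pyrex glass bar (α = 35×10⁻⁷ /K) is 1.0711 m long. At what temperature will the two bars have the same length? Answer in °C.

Equal length when α₁L₁ΔT − α₂L₂ΔT = L₂ − L₁ = 2.00×10⁻³ m
α₁L₁ = 1.015645×10⁻⁵, α₂L₂ = 3.74885×10⁻⁶ → Δ(αL) = 6.4076×10⁻⁶ m/K
ΔT = 2.00×10⁻³ / 6.4076×10⁻⁶ = 312.129 K, so T = 21.7 + 312.129 = 333.829 °C

T = 333.8 °C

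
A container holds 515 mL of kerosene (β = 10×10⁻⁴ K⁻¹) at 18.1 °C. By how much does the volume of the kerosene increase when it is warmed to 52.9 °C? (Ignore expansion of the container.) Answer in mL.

ΔV = 17.9 mL

|ΔT| = |52.9 − 18.1| = 34.8 K
ΔV = βV₀ΔT = (10×10⁻⁴)(515)(34.8) = 17.9 mL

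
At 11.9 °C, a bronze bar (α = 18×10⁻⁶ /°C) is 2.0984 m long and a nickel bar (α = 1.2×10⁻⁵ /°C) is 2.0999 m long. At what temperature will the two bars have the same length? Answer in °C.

T = 131.2 °C

L₁(1 + α₁ΔT) = L₂(1 + α₂ΔT) ⇒ ΔT = (L₂ − L₁)/(α₁L₁ − α₂L₂)
L₂ − L₁ = 2.0999 − 2.0984 = 1.50×10⁻³ m
α₁L₁ − α₂L₂ = 18×10⁻⁶×2.0984 − 1.2×10⁻⁵×2.0999 = 1.25724×10⁻⁵ m/K
ΔT = 1.50×10⁻³ / 1.25724×10⁻⁵ = 119.309 K
T = 11.9 + 119.309 = 131.209 °C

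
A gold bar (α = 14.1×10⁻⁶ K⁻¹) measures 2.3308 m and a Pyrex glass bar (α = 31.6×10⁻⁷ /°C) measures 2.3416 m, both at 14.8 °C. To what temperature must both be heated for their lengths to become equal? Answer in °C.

L₁(1 + α₁ΔT) = L₂(1 + α₂ΔT) ⇒ ΔT = (L₂ − L₁)/(α₁L₁ − α₂L₂)
L₂ − L₁ = 2.3416 − 2.3308 = 1.08×10⁻² m
α₁L₁ − α₂L₂ = 14.1×10⁻⁶×2.3308 − 31.6×10⁻⁷×2.3416 = 2.5464824×10⁻⁵ m/K
ΔT = 1.08×10⁻² / 2.5464824×10⁻⁵ = 424.114 K
T = 14.8 + 424.114 = 438.914 °C

T = 438.9 °C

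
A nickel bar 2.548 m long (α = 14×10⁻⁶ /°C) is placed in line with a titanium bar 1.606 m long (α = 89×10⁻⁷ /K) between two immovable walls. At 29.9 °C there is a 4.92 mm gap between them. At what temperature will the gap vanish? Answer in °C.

T = 128 °C

α₁L₁ = 3.5672×10⁻⁵ m/K, α₂L₂ = 1.42934×10⁻⁵ m/K → total 4.99654×10⁻⁵ m/K
ΔT = g/(α₁L₁+α₂L₂) = 4.92×10⁻³ / 4.99654×10⁻⁵ = 98.47 K
T = 29.9 + 98.47 = 128.37 °C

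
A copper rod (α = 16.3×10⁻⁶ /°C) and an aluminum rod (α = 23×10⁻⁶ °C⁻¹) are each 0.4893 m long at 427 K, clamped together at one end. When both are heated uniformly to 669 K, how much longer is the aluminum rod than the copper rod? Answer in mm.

0.793 mm

ΔT = 242 K
copper: ΔL = 16.3×10⁻⁶ × 0.4893 m × 242 = 1.9301×10⁻³ m = 1.9301 mm
aluminum: ΔL = 23×10⁻⁶ × 0.4893 m × 242 = 2.7234×10⁻³ m = 2.7234 mm
difference = 2.7234 − 1.9301 = 0.7933 mm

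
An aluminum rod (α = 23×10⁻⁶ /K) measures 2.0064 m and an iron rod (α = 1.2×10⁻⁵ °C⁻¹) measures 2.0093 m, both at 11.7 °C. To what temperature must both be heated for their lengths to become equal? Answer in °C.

T = 143.3 °C

Equal length when α₁L₁ΔT − α₂L₂ΔT = L₂ − L₁ = 2.90×10⁻³ m
α₁L₁ = 4.61472×10⁻⁵, α₂L₂ = 2.41116×10⁻⁵ → Δ(αL) = 2.20356×10⁻⁵ m/K
ΔT = 2.90×10⁻³ / 2.20356×10⁻⁵ = 131.605 K, so T = 11.7 + 131.605 = 143.305 °C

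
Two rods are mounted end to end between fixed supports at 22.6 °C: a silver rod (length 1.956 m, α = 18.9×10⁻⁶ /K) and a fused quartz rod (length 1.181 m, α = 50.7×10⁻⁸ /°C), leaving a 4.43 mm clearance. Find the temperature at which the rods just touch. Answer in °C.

T = 141 °C

Gap closes when ΔL₁ + ΔL₂ = 4.43 mm = 4.43×10⁻³ m
(α₁L₁ + α₂L₂)ΔT = g
α₁L₁ + α₂L₂ = 18.9×10⁻⁶×1.956 + 50.7×10⁻⁸×1.181 = 3.7567167×10⁻⁵ m/K
ΔT = 4.43×10⁻³ / 3.7567167×10⁻⁵ = 117.92 K
T = 22.6 + 117.92 = 140.52 °C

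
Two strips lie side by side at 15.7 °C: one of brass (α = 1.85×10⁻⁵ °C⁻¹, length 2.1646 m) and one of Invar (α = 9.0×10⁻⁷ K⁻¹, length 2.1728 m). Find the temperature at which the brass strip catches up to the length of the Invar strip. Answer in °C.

L₁(1 + α₁ΔT) = L₂(1 + α₂ΔT) ⇒ ΔT = (L₂ − L₁)/(α₁L₁ − α₂L₂)
L₂ − L₁ = 2.1728 − 2.1646 = 8.20×10⁻³ m
α₁L₁ − α₂L₂ = 1.85×10⁻⁵×2.1646 − 9.0×10⁻⁷×2.1728 = 3.808958×10⁻⁵ m/K
ΔT = 8.20×10⁻³ / 3.808958×10⁻⁵ = 215.282 K
T = 15.7 + 215.282 = 230.982 °C

T = 231.0 °C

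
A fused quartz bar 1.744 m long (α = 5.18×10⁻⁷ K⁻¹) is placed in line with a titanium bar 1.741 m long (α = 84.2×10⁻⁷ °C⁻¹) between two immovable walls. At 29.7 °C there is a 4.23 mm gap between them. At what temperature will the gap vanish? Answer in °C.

Gap closes when ΔL₁ + ΔL₂ = 4.23 mm = 4.23×10⁻³ m
(α₁L₁ + α₂L₂)ΔT = g
α₁L₁ + α₂L₂ = 5.18×10⁻⁷×1.744 + 84.2×10⁻⁷×1.741 = 1.5562612×10⁻⁵ m/K
ΔT = 4.23×10⁻³ / 1.5562612×10⁻⁵ = 271.81 K
T = 29.7 + 271.81 = 301.51 °C

T = 302 °C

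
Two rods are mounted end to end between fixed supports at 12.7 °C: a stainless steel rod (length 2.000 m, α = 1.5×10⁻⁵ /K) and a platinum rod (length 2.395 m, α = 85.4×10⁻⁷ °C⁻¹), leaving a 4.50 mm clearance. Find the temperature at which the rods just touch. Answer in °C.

α₁L₁ = 3.000×10⁻⁵ m/K, α₂L₂ = 2.04533×10⁻⁵ m/K → total 5.04533×10⁻⁵ m/K
ΔT = g/(α₁L₁+α₂L₂) = 4.50×10⁻³ / 5.04533×10⁻⁵ = 89.19 K
T = 12.7 + 89.19 = 101.89 °C

T = 102 °C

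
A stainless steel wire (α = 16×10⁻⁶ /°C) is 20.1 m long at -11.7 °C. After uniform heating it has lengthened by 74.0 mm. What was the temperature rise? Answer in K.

ΔL = αL₀ΔT ⇒ ΔT = ΔL / (αL₀)
ΔT = 74.0×10⁻³ m / (16×10⁻⁶ × 20.1 m) = 230.10 K

ΔT = 230 K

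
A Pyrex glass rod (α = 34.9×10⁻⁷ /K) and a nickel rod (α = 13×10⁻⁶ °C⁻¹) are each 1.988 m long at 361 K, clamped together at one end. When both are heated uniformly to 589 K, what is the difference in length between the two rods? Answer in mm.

ΔT = 228 K
Pyrex glass: ΔL = 34.9×10⁻⁷ × 1.988 m × 228 = 1.5819×10⁻³ m = 1.5819 mm
nickel: ΔL = 13×10⁻⁶ × 1.988 m × 228 = 5.8924×10⁻³ m = 5.8924 mm
difference = 5.8924 − 1.5819 = 4.3105 mm

4.31 mm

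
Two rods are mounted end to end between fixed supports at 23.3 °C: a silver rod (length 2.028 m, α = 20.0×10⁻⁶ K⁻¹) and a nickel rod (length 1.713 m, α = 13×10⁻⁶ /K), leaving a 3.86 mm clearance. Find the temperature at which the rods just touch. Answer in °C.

T = 84.7 °C

α₁L₁ = 4.056×10⁻⁵ m/K, α₂L₂ = 2.2269×10⁻⁵ m/K → total 6.2829×10⁻⁵ m/K
ΔT = g/(α₁L₁+α₂L₂) = 3.86×10⁻³ / 6.2829×10⁻⁵ = 61.437 K
T = 23.3 + 61.437 = 84.737 °C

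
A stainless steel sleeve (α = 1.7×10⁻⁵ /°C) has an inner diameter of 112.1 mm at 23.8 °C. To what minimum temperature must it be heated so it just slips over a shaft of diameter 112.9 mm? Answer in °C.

T = 444 °C

Required Δd = 112.9 − 112.1 = 0.8 mm
Δd = αd₀ΔT ⇒ ΔT = Δd/(αd₀) = 0.8 / (1.7×10⁻⁵ × 112.1) = 419.79 K
T_min = 23.8 + 419.79 = 443.59 °C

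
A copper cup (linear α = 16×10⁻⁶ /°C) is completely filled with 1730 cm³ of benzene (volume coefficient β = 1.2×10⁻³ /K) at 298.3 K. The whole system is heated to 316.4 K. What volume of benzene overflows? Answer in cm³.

The cup also expands: β_container ≈ 3α = 4.8×10⁻⁵ /K
Net overflow = V₀(β_liq − 3α_cont)ΔT
β − 3α = 1.20×10⁻³ − 4.8×10⁻⁵ = 1.152×10⁻³ /K; ΔT = 18.1 K
ΔV = 1730 × 1.152×10⁻³ × 18.1 = 36.1 cm³

36.1 cm³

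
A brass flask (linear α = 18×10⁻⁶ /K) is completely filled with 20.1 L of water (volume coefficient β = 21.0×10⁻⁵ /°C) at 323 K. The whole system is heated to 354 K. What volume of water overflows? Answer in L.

0.0972 L

The flask also expands: β_container ≈ 3α = 5.4×10⁻⁵ /K
Net overflow = V₀(β_liq − 3α_cont)ΔT
β − 3α = 2.10×10⁻⁴ − 5.4×10⁻⁵ = 1.56×10⁻⁴ /K; ΔT = 31 K
ΔV = 20.1 × 1.56×10⁻⁴ × 31 = 0.0972 L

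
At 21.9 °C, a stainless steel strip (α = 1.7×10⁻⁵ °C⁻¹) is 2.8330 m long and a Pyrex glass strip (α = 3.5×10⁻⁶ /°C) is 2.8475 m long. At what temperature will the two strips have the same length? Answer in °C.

Equal length when α₁L₁ΔT − α₂L₂ΔT = L₂ − L₁ = 1.45×10⁻² m
α₁L₁ = 4.8161×10⁻⁵, α₂L₂ = 9.96625×10⁻⁶ → Δ(αL) = 3.819475×10⁻⁵ m/K
ΔT = 1.45×10⁻² / 3.819475×10⁻⁵ = 379.633 K, so T = 21.9 + 379.633 = 401.533 °C

T = 401.5 °C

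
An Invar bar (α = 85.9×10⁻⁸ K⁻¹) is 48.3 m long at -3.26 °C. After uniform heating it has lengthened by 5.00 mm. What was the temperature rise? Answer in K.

ΔL = αL₀ΔT ⇒ ΔT = ΔL / (αL₀)
ΔT = 5.00×10⁻³ m / (85.9×10⁻⁸ × 48.3 m) = 120.51 K

ΔT = 121 K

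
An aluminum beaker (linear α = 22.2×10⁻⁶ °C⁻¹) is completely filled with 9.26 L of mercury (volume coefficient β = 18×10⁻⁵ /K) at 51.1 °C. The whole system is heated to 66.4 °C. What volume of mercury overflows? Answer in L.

The beaker also expands: β_container ≈ 3α = 6.66×10⁻⁵ /K
Net overflow = V₀(β_liq − 3α_cont)ΔT
β − 3α = 1.80×10⁻⁴ − 6.66×10⁻⁵ = 1.134×10⁻⁴ /K; ΔT = 15.3 K
ΔV = 9.26 × 1.134×10⁻⁴ × 15.3 = 0.0161 L

0.0161 L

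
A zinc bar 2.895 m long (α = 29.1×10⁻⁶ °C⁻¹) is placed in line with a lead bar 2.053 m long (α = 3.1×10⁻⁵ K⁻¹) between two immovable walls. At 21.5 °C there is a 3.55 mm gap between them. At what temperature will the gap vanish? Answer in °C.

T = 45.5 °C

Gap closes when ΔL₁ + ΔL₂ = 3.55 mm = 3.55×10⁻³ m
(α₁L₁ + α₂L₂)ΔT = g
α₁L₁ + α₂L₂ = 29.1×10⁻⁶×2.895 + 3.1×10⁻⁵×2.053 = 1.478875×10⁻⁴ m/K
ΔT = 3.55×10⁻³ / 1.478875×10⁻⁴ = 24.005 K
T = 21.5 + 24.005 = 45.505 °C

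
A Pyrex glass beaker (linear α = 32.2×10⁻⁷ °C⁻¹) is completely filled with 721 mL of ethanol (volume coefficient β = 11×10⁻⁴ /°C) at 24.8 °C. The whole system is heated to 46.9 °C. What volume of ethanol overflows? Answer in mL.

The beaker also expands: β_container ≈ 3α = 9.66×10⁻⁶ /K
Net overflow = V₀(β_liq − 3α_cont)ΔT
β − 3α = 1.10×10⁻³ − 9.66×10⁻⁶ = 1.09034×10⁻³ /K; ΔT = 22.1 K
ΔV = 721 × 1.09034×10⁻³ × 22.1 = 17.4 mL

17.4 mL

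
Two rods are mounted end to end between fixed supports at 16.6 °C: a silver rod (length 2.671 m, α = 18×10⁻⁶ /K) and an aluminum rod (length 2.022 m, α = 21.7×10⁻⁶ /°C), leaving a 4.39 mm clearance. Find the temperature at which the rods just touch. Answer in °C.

T = 64.3 °C

Gap closes when ΔL₁ + ΔL₂ = 4.39 mm = 4.39×10⁻³ m
(α₁L₁ + α₂L₂)ΔT = g
α₁L₁ + α₂L₂ = 18×10⁻⁶×2.671 + 21.7×10⁻⁶×2.022 = 9.19554×10⁻⁵ m/K
ΔT = 4.39×10⁻³ / 9.19554×10⁻⁵ = 47.741 K
T = 16.6 + 47.741 = 64.341 °C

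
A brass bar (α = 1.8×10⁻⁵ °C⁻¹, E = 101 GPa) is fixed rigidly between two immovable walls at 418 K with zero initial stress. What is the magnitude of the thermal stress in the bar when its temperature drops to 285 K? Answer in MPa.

Fully constrained: the free strain ε = αΔT is blocked, so σ = Eε = EαΔT.
|ΔT| = 133 K
σ = 101×10⁹ × 1.8×10⁻⁵ × 133 = 2.42×10⁸ Pa

σ = 242 MPa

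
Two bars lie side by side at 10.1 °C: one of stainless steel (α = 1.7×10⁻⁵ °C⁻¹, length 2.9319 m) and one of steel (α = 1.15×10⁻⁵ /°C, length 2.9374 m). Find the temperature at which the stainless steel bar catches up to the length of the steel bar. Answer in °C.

T = 352.5 °C

L₁(1 + α₁ΔT) = L₂(1 + α₂ΔT) ⇒ ΔT = (L₂ − L₁)/(α₁L₁ − α₂L₂)
L₂ − L₁ = 2.9374 − 2.9319 = 5.50×10⁻³ m
α₁L₁ − α₂L₂ = 1.7×10⁻⁵×2.9319 − 1.15×10⁻⁵×2.9374 = 1.60622×10⁻⁵ m/K
ΔT = 5.50×10⁻³ / 1.60622×10⁻⁵ = 342.419 K
T = 10.1 + 342.419 = 352.519 °C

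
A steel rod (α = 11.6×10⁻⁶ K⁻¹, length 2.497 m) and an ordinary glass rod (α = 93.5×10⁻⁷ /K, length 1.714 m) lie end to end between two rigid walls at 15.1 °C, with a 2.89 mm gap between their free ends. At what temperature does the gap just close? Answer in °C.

Gap closes when ΔL₁ + ΔL₂ = 2.89 mm = 2.89×10⁻³ m
(α₁L₁ + α₂L₂)ΔT = g
α₁L₁ + α₂L₂ = 11.6×10⁻⁶×2.497 + 93.5×10⁻⁷×1.714 = 4.49911×10⁻⁵ m/K
ΔT = 2.89×10⁻³ / 4.49911×10⁻⁵ = 64.235 K
T = 15.1 + 64.235 = 79.335 °C

T = 79.3 °C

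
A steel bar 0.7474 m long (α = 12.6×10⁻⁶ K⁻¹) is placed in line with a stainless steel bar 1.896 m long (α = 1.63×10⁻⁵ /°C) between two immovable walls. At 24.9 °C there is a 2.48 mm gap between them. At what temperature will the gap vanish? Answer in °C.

α₁L₁ = 9.41724×10⁻⁶ m/K, α₂L₂ = 3.09048×10⁻⁵ m/K → total 4.032204×10⁻⁵ m/K
ΔT = g/(α₁L₁+α₂L₂) = 2.48×10⁻³ / 4.032204×10⁻⁵ = 61.505 K
T = 24.9 + 61.505 = 86.405 °C

T = 86.4 °C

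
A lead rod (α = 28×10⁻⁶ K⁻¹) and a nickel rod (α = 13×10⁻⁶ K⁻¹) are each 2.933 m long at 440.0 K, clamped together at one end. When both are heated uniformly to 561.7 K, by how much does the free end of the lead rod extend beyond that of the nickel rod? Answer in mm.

5.35 mm

ΔT = 121.7 K
lead: ΔL = 28×10⁻⁶ × 2.933 m × 121.7 = 9.9945×10⁻³ m = 9.9945 mm
nickel: ΔL = 13×10⁻⁶ × 2.933 m × 121.7 = 4.6403×10⁻³ m = 4.6403 mm
difference = 9.9945 − 4.6403 = 5.3542 mm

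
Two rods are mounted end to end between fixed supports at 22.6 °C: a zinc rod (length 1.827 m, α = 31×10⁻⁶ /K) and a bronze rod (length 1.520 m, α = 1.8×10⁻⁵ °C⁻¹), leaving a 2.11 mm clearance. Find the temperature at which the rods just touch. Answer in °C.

α₁L₁ = 5.6637×10⁻⁵ m/K, α₂L₂ = 2.736×10⁻⁵ m/K → total 8.3997×10⁻⁵ m/K
ΔT = g/(α₁L₁+α₂L₂) = 2.11×10⁻³ / 8.3997×10⁻⁵ = 25.120 K
T = 22.6 + 25.120 = 47.720 °C

T = 47.7 °C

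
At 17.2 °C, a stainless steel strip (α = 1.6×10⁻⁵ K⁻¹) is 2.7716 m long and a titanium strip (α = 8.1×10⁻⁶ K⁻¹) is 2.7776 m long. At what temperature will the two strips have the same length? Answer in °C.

L₁(1 + α₁ΔT) = L₂(1 + α₂ΔT) ⇒ ΔT = (L₂ − L₁)/(α₁L₁ − α₂L₂)
L₂ − L₁ = 2.7776 − 2.7716 = 6.00×10⁻³ m
α₁L₁ − α₂L₂ = 1.6×10⁻⁵×2.7716 − 8.1×10⁻⁶×2.7776 = 2.184704×10⁻⁵ m/K
ΔT = 6.00×10⁻³ / 2.184704×10⁻⁵ = 274.637 K
T = 17.2 + 274.637 = 291.837 °C

T = 291.8 °C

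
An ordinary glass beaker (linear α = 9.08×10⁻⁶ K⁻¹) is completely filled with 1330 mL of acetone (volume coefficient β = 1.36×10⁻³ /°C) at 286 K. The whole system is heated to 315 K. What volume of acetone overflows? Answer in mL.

51.4 mL

The beaker also expands: β_container ≈ 3α = 2.724×10⁻⁵ /K
Net overflow = V₀(β_liq − 3α_cont)ΔT
β − 3α = 1.36×10⁻³ − 2.724×10⁻⁵ = 1.33276×10⁻³ /K; ΔT = 29 K
ΔV = 1330 × 1.33276×10⁻³ × 29 = 51.4 mL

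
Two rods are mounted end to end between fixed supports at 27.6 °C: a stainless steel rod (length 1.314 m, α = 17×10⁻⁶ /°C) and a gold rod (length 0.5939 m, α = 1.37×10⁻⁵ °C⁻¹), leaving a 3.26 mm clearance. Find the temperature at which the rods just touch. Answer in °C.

T = 135 °C

α₁L₁ = 2.2338×10⁻⁵ m/K, α₂L₂ = 8.13643×10⁻⁶ m/K → total 3.047443×10⁻⁵ m/K
ΔT = g/(α₁L₁+α₂L₂) = 3.26×10⁻³ / 3.047443×10⁻⁵ = 106.97 K
T = 27.6 + 106.97 = 134.57 °C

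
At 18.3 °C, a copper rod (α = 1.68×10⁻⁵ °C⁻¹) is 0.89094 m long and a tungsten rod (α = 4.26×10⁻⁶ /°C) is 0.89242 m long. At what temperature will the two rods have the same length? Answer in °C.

T = 150.8 °C

Equal length when α₁L₁ΔT − α₂L₂ΔT = L₂ − L₁ = 1.48×10⁻³ m
α₁L₁ = 1.4967792×10⁻⁵, α₂L₂ = 3.8017092×10⁻⁶ → Δ(αL) = 1.11660828×10⁻⁵ m/K
ΔT = 1.48×10⁻³ / 1.11660828×10⁻⁵ = 132.544 K, so T = 18.3 + 132.544 = 150.844 °C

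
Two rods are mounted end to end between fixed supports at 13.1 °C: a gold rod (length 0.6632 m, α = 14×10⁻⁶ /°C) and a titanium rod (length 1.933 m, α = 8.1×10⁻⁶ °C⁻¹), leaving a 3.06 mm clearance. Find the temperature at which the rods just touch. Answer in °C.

Gap closes when ΔL₁ + ΔL₂ = 3.06 mm = 3.06×10⁻³ m
(α₁L₁ + α₂L₂)ΔT = g
α₁L₁ + α₂L₂ = 14×10⁻⁶×0.6632 + 8.1×10⁻⁶×1.933 = 2.49421×10⁻⁵ m/K
ΔT = 3.06×10⁻³ / 2.49421×10⁻⁵ = 122.68 K
T = 13.1 + 122.68 = 135.78 °C

T = 136 °C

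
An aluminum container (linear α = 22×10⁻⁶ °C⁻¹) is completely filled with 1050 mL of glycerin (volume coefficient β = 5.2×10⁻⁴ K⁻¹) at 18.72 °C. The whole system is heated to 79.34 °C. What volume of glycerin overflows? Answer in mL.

The container also expands: β_container ≈ 3α = 6.6×10⁻⁵ /K
Net overflow = V₀(β_liq − 3α_cont)ΔT
β − 3α = 5.20×10⁻⁴ − 6.6×10⁻⁵ = 4.54×10⁻⁴ /K; ΔT = 60.62 K
ΔV = 1050 × 4.54×10⁻⁴ × 60.62 = 28.9 mL

28.9 mL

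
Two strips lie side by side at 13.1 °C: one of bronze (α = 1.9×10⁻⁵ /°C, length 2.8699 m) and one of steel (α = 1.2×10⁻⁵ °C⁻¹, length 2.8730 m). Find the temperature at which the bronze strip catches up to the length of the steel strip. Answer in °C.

L₁(1 + α₁ΔT) = L₂(1 + α₂ΔT) ⇒ ΔT = (L₂ − L₁)/(α₁L₁ − α₂L₂)
L₂ − L₁ = 2.8730 − 2.8699 = 3.10×10⁻³ m
α₁L₁ − α₂L₂ = 1.9×10⁻⁵×2.8699 − 1.2×10⁻⁵×2.8730 = 2.00521×10⁻⁵ m/K
ΔT = 3.10×10⁻³ / 2.00521×10⁻⁵ = 154.597 K
T = 13.1 + 154.597 = 167.697 °C

T = 167.7 °C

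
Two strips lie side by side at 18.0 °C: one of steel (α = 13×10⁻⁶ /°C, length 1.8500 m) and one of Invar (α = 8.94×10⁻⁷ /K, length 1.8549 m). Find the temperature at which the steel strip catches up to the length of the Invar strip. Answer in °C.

T = 236.8 °C

Equal length when α₁L₁ΔT − α₂L₂ΔT = L₂ − L₁ = 4.90×10⁻³ m
α₁L₁ = 2.405×10⁻⁵, α₂L₂ = 1.6582806×10⁻⁶ → Δ(αL) = 2.23917194×10⁻⁵ m/K
ΔT = 4.90×10⁻³ / 2.23917194×10⁻⁵ = 218.831 K, so T = 18.0 + 218.831 = 236.831 °C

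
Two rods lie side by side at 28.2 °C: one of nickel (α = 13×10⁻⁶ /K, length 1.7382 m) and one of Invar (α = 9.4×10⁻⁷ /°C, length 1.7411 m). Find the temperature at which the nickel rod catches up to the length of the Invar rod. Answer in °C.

L₁(1 + α₁ΔT) = L₂(1 + α₂ΔT) ⇒ ΔT = (L₂ − L₁)/(α₁L₁ − α₂L₂)
L₂ − L₁ = 1.7411 − 1.7382 = 2.90×10⁻³ m
α₁L₁ − α₂L₂ = 13×10⁻⁶×1.7382 − 9.4×10⁻⁷×1.7411 = 2.0959966×10⁻⁵ m/K
ΔT = 2.90×10⁻³ / 2.0959966×10⁻⁵ = 138.359 K
T = 28.2 + 138.359 = 166.559 °C

T = 166.6 °C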